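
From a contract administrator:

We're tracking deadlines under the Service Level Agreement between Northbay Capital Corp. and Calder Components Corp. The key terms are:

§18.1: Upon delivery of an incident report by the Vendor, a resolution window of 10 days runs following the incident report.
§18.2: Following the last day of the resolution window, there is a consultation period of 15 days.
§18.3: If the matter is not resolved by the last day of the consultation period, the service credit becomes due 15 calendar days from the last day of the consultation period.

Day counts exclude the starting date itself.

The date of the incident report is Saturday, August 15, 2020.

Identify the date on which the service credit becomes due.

The last day of the resolution window: 10 calendar days after August 15, 2020 is August 25, 2020.
The last day of the consultation period: August 25, 2020 + 15 days = September 9, 2020.
Adding 15 calendar days to September 9, 2020 gives September 24, 2020, which is the date on which the service credit becomes due.

September 24, 2020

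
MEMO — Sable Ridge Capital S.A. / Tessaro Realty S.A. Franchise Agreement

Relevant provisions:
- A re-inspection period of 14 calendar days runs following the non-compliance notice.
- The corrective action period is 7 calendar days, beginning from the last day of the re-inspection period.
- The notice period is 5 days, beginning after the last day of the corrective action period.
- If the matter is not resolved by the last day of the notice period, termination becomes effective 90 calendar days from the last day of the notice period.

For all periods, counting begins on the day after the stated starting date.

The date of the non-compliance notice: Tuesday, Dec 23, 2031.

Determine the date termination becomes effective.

The last day of the re-inspection period: Dec 23, 2031 + 14 days = Jan 6, 2032.
The last day of the corrective action period: 7 calendar days after Jan 6, 2032 is Jan 13, 2032.
The last day of the notice period: Jan 13, 2032 + 5 days = Jan 18, 2032.
Adding 90 calendar days to Jan 18, 2032 gives Apr 17, 2032, which is the date termination becomes effective.

Apr 17, 2032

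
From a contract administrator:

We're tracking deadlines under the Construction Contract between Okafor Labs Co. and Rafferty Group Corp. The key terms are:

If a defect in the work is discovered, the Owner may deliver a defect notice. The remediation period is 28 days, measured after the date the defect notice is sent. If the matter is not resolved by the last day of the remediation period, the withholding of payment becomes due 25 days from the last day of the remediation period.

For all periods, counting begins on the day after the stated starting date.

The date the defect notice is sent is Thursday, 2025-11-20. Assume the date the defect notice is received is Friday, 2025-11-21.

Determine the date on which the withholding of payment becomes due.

2026-01-12

The last day of the remediation period: 28 calendar days after 2025-11-20 is 2025-12-18.
The date on which the withholding of payment becomes due: 2025-12-18 + 25 days = 2026-01-12.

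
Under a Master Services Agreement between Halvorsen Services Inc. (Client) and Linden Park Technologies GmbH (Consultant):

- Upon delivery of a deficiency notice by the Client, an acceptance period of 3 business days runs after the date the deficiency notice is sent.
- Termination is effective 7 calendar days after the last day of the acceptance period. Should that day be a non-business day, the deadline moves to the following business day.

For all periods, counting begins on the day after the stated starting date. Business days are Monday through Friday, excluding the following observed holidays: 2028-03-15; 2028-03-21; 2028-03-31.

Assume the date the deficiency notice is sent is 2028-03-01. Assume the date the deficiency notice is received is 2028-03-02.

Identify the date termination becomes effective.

2028-03-13

From Wednesday, 2028-03-01, 3 business days (Mar 2, Mar 3, Mar 6, skipping weekends) brings us to Monday, 2028-03-06, which is the last day of the acceptance period.
The date termination becomes effective: 7 calendar days after 2028-03-06 is 2028-03-13. 2028-03-13 is a Monday and is not a listed holiday, so no roll-forward applies.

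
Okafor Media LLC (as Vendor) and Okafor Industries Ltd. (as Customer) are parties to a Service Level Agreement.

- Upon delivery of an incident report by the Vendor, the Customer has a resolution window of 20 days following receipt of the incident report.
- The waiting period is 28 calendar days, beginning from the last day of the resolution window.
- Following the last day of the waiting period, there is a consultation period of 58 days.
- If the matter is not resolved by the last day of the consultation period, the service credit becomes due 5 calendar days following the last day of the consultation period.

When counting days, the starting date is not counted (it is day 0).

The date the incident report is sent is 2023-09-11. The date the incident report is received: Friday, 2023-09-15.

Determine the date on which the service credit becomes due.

2024-01-04

Adding 20 calendar days to 2023-09-15 gives 2023-10-05, which is the last day of the resolution window.
The last day of the waiting period: 28 calendar days after 2023-10-05 is 2023-11-02.
The last day of the consultation period: 2023-11-02 + 58 days = 2023-12-30.
The date on which the service credit becomes due: 2023-12-30 + 5 days = 2024-01-04.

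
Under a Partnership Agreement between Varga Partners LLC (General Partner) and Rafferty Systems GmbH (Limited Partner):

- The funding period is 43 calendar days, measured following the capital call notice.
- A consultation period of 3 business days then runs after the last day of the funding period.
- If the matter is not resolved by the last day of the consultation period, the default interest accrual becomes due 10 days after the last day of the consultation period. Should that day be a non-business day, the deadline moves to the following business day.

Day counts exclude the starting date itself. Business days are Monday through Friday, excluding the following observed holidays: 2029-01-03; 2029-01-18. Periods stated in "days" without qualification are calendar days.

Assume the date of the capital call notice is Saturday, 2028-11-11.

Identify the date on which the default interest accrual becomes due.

The last day of the funding period: 43 calendar days after 2028-11-11 is 2028-12-24.
From Sunday, 2028-12-24, 3 business days (Dec 25, Dec 26, Dec 27, skipping weekends) brings us to Wednesday, 2028-12-27, which is the last day of the consultation period.
The date on which the default interest accrual becomes due: 10 calendar days after 2028-12-27 is 2029-01-06. That falls on a Saturday, so it rolls to the next business day, Monday, 2029-01-08.

2029-01-08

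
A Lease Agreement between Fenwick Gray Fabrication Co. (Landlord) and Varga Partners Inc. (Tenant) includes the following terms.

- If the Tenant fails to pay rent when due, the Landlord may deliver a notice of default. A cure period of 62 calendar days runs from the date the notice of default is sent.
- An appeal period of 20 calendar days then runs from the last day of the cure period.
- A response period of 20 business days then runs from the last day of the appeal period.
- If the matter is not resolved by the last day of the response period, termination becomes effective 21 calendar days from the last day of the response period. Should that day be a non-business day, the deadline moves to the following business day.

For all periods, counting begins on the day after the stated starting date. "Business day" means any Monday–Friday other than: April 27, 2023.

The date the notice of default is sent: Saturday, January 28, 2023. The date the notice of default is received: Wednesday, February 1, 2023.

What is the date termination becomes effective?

The last day of the cure period: 62 calendar days after January 28, 2023 is March 31, 2023.
The last day of the appeal period: 20 calendar days after March 31, 2023 is April 20, 2023.
The last day of the response period: 20 business days after Thursday, April 20, 2023, skipping weekends and the listed holiday on Apr 27 — Apr 21, Apr 24, Apr 25, Apr 26, …, May 17, May 18, May 19 — lands on Friday, May 19, 2023.
Adding 21 calendar days to May 19, 2023 gives June 9, 2023, which is the date termination becomes effective. June 9, 2023 is a Friday and is not a listed holiday, so no roll-forward applies.

June 9, 2023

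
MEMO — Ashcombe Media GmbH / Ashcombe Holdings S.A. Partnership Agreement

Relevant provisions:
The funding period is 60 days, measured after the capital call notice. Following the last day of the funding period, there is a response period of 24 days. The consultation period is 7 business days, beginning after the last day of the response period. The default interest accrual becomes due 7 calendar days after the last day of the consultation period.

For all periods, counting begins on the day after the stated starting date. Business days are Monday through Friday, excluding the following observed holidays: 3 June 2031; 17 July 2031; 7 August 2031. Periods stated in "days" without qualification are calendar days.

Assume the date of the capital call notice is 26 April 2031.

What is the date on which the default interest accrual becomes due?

5 August 2031

Adding 60 calendar days to 26 April 2031 gives 25 June 2031, which is the last day of the funding period.
The last day of the response period: 25 June 2031 + 24 days = 19 July 2031.
The last day of the consultation period: counting 7 business days from Saturday, 19 July 2031 (Jul 21, Jul 22, Jul 23, Jul 24, Jul 25, Jul 28, Jul 29, skipping weekends) reaches Tuesday, 29 July 2031.
The date on which the default interest accrual becomes due: 7 calendar days after 29 July 2031 is 5 August 2031.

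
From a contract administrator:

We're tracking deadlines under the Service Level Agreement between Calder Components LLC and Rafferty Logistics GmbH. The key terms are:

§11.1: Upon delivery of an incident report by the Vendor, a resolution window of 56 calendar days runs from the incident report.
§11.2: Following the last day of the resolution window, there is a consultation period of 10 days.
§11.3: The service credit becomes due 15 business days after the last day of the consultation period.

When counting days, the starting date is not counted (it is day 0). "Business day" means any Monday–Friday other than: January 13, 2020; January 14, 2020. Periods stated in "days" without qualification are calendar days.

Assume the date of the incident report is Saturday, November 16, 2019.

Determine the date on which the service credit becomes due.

The last day of the resolution window: 56 calendar days after November 16, 2019 is January 11, 2020.
The last day of the consultation period: January 11, 2020 + 10 days = January 21, 2020.
The date on which the service credit becomes due: counting 15 business days from Tuesday, January 21, 2020 (Jan 22, Jan 23, Jan 24, Jan 27, …, Feb 7, Feb 10, Feb 11, skipping weekends) reaches Tuesday, February 11, 2020.

February 11, 2020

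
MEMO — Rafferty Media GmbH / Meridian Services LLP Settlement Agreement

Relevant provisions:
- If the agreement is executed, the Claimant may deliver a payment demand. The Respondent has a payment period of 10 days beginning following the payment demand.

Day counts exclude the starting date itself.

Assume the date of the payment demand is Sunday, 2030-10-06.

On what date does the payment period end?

The last day of the payment period: 2030-10-06 + 10 days = 2030-10-16.

2030-10-16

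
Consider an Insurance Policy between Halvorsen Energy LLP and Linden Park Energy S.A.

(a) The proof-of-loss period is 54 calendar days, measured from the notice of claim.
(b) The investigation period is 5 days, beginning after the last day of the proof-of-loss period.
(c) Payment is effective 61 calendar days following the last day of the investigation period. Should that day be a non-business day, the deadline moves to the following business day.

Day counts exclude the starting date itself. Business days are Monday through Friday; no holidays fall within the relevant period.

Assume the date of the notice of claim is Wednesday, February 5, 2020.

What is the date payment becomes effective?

June 4, 2020

Adding 54 calendar days to February 5, 2020 gives March 30, 2020, which is the last day of the proof-of-loss period.
The last day of the investigation period: March 30, 2020 + 5 days = April 4, 2020.
Adding 61 calendar days to April 4, 2020 gives June 4, 2020, which is the date payment becomes effective. June 4, 2020 is a Thursday, so no roll-forward applies.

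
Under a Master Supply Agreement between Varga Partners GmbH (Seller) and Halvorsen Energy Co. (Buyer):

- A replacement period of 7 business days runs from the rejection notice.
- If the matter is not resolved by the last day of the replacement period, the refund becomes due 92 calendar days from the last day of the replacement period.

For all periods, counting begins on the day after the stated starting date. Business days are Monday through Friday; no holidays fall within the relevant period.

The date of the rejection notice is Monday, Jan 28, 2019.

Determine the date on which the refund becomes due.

May 9, 2019

From Monday, Jan 28, 2019, 7 business days (Jan 29, Jan 30, Jan 31, Feb 1, Feb 4, Feb 5, Feb 6, skipping weekends) brings us to Wednesday, Feb 6, 2019, which is the last day of the replacement period.
Adding 92 calendar days to Feb 6, 2019 gives May 9, 2019, which is the date on which the refund becomes due.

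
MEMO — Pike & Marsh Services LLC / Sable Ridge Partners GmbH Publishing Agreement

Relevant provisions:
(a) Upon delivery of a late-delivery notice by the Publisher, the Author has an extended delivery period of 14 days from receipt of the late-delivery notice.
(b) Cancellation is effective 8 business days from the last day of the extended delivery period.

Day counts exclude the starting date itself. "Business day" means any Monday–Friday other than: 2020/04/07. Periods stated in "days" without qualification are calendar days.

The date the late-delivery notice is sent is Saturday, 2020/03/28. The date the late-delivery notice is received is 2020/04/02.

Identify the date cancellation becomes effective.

2020/04/28

Adding 14 calendar days to 2020/04/02 gives 2020/04/16, which is the last day of the extended delivery period.
The date cancellation becomes effective: counting 8 business days from Thursday, 2020/04/16 (Apr 17, Apr 20, Apr 21, Apr 22, Apr 23, Apr 24, Apr 27, Apr 28, skipping weekends) reaches Tuesday, 2020/04/28.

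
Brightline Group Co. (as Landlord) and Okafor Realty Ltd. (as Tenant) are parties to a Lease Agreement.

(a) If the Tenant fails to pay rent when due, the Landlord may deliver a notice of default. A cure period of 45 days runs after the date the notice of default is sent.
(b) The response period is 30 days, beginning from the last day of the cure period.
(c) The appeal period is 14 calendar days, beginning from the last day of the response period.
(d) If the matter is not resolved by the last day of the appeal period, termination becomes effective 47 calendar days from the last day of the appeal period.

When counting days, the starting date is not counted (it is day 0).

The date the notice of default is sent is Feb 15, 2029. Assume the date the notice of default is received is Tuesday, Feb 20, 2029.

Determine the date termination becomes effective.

Jul 1, 2029

The last day of the cure period: 45 calendar days after Feb 15, 2029 is Apr 1, 2029.
The last day of the response period: 30 calendar days after Apr 1, 2029 is May 1, 2029.
The last day of the appeal period: 14 calendar days after May 1, 2029 is May 15, 2029.
The date termination becomes effective: 47 calendar days after May 15, 2029 is Jul 1, 2029.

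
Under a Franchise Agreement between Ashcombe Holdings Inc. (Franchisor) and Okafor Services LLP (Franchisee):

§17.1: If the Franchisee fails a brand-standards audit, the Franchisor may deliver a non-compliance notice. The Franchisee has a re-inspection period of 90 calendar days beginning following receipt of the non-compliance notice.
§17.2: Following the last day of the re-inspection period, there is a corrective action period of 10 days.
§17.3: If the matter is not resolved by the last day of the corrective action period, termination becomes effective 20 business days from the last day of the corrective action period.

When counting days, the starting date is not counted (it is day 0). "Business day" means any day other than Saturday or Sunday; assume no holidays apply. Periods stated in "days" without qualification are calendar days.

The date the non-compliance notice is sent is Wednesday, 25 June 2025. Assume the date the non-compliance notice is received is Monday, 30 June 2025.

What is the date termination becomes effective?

5 November 2025

The last day of the re-inspection period: 90 calendar days after 30 June 2025 is 28 September 2025.
The last day of the corrective action period: 10 calendar days after 28 September 2025 is 8 October 2025.
From Wednesday, 8 October 2025, 20 business days (Oct 9, Oct 10, Oct 13, Oct 14, …, Nov 3, Nov 4, Nov 5, skipping weekends) brings us to Wednesday, 5 November 2025, which is the date termination becomes effective.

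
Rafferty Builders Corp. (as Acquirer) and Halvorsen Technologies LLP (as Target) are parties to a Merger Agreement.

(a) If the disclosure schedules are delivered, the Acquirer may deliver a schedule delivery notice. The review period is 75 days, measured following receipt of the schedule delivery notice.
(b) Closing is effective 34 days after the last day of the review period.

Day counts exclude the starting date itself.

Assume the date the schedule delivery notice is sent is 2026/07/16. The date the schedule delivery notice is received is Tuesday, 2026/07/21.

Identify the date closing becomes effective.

The last day of the review period: 75 calendar days after 2026/07/21 is 2026/10/04.
Adding 34 calendar days to 2026/10/04 gives 2026/11/07, which is the date closing becomes effective.

2026/11/07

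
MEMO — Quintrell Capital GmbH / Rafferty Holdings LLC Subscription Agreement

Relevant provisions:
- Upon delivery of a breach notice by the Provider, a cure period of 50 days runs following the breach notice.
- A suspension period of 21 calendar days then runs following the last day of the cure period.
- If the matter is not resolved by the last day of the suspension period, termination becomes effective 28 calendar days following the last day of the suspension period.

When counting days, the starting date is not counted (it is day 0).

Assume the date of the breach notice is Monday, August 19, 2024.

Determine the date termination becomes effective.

Adding 50 calendar days to August 19, 2024 gives October 8, 2024, which is the last day of the cure period.
The last day of the suspension period: October 8, 2024 + 21 days = October 29, 2024.
The date termination becomes effective: October 29, 2024 + 28 days = November 26, 2024.

November 26, 2024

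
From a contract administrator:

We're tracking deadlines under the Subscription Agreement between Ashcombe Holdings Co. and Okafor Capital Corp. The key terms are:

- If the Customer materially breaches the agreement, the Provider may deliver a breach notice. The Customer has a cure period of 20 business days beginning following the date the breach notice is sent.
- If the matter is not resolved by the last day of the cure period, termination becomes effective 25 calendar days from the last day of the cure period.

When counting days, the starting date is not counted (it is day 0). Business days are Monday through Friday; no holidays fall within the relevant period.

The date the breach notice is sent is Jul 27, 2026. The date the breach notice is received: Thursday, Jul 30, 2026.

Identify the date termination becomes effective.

Sep 18, 2026

The last day of the cure period: counting 20 business days from Monday, Jul 27, 2026 (Jul 28, Jul 29, Jul 30, Jul 31, …, Aug 20, Aug 21, Aug 24, skipping weekends) reaches Monday, Aug 24, 2026.
The date termination becomes effective: 25 calendar days after Aug 24, 2026 is Sep 18, 2026.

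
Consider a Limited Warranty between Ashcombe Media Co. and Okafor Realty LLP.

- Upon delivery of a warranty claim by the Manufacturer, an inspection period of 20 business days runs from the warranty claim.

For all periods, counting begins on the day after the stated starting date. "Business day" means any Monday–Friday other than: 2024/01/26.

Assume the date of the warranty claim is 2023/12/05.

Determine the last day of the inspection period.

The last day of the inspection period: 20 business days after Tuesday, 2023/12/05, skipping weekends — Dec 6, Dec 7, Dec 8, Dec 11, …, Dec 29, Jan 1, Jan 2 — lands on Tuesday, 2024/01/02.

2024/01/02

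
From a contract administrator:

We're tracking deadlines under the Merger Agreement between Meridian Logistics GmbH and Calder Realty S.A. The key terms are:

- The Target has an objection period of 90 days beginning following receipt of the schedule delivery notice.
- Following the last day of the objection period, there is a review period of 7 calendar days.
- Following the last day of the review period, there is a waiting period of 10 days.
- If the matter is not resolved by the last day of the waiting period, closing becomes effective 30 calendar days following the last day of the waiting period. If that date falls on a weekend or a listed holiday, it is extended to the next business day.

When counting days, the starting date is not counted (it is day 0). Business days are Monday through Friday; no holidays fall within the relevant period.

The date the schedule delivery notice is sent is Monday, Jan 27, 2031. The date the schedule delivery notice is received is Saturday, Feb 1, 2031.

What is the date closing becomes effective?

The last day of the objection period: Feb 1, 2031 + 90 days = May 2, 2031.
Adding 7 calendar days to May 2, 2031 gives May 9, 2031, which is the last day of the review period.
The last day of the waiting period: May 9, 2031 + 10 days = May 19, 2031.
The date closing becomes effective: 30 calendar days after May 19, 2031 is Jun 18, 2031. Jun 18, 2031 is a Wednesday, so no roll-forward applies.

Jun 18, 2031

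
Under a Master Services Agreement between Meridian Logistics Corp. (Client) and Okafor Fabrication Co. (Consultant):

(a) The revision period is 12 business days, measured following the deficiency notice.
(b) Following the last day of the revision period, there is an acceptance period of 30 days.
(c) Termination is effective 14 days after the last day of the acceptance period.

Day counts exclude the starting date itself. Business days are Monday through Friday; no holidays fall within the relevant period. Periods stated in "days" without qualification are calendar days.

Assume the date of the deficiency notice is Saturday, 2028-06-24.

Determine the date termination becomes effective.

The last day of the revision period: counting 12 business days from Saturday, 2028-06-24 (Jun 26, Jun 27, Jun 28, Jun 29, …, Jul 7, Jul 10, Jul 11, skipping weekends) reaches Tuesday, 2028-07-11.
The last day of the acceptance period: 30 calendar days after 2028-07-11 is 2028-08-10.
Adding 14 calendar days to 2028-08-10 gives 2028-08-24, which is the date termination becomes effective.

2028-08-24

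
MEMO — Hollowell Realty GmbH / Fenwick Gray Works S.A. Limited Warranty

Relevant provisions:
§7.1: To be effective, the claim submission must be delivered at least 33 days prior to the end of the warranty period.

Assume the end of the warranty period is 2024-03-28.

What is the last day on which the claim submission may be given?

2024-03-28 minus 33 days is 2024-02-24.

2024-02-24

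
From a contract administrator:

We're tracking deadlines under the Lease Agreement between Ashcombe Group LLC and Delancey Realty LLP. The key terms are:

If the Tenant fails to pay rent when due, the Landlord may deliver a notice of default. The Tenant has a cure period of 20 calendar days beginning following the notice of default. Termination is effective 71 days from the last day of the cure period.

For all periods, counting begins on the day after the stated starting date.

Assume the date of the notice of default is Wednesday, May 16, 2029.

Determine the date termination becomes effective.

The last day of the cure period: May 16, 2029 + 20 days = June 5, 2029.
Adding 71 calendar days to June 5, 2029 gives August 15, 2029, which is the date termination becomes effective.

August 15, 2029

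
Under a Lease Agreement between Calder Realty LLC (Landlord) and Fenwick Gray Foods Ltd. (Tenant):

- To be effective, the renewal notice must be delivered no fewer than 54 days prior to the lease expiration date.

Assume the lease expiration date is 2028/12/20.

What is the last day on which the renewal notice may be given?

Counting back 54 calendar days from 2028/12/20 gives 2028/10/27.

2028/10/27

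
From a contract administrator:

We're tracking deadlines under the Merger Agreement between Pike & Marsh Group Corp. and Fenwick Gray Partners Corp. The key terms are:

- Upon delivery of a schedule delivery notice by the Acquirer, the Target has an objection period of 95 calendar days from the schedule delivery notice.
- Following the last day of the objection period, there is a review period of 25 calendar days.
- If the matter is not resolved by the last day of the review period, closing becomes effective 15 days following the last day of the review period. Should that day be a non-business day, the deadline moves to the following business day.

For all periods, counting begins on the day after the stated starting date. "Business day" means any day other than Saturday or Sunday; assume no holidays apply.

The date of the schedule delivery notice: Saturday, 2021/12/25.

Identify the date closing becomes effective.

2022/05/09

Adding 95 calendar days to 2021/12/25 gives 2022/03/30, which is the last day of the objection period.
Adding 25 calendar days to 2022/03/30 gives 2022/04/24, which is the last day of the review period.
The date closing becomes effective: 15 calendar days after 2022/04/24 is 2022/05/09. 2022/05/09 is a Monday, so no roll-forward applies.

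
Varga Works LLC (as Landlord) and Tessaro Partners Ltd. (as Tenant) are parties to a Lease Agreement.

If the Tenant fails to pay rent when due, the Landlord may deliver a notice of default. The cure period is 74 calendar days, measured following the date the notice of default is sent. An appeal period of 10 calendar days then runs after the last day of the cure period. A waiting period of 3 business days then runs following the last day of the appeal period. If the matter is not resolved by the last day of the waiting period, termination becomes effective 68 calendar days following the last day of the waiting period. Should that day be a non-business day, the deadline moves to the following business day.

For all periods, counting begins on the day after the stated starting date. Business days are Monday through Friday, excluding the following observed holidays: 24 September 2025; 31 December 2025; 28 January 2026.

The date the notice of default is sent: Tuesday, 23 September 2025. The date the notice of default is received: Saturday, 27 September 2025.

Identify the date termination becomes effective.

25 February 2026

Adding 74 calendar days to 23 September 2025 gives 6 December 2025, which is the last day of the cure period.
The last day of the appeal period: 10 calendar days after 6 December 2025 is 16 December 2025.
The last day of the waiting period: 3 business days after Tuesday, 16 December 2025, skipping weekends — Dec 17, Dec 18, Dec 19 — lands on Friday, 19 December 2025.
Adding 68 calendar days to 19 December 2025 gives 25 February 2026, which is the date termination becomes effective. 25 February 2026 is a Wednesday and is not a listed holiday, so no roll-forward applies.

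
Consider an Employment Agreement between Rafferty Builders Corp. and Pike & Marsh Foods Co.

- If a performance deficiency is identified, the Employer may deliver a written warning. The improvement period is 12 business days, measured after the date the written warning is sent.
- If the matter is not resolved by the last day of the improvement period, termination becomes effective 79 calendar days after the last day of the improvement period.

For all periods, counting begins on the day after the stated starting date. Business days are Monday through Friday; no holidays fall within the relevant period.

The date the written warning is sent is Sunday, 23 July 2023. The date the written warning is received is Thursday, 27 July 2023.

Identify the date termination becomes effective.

From Sunday, 23 July 2023, 12 business days (Jul 24, Jul 25, Jul 26, Jul 27, …, Aug 4, Aug 7, Aug 8, skipping weekends) brings us to Tuesday, 8 August 2023, which is the last day of the improvement period.
The date termination becomes effective: 8 August 2023 + 79 days = 26 October 2023.

26 October 2023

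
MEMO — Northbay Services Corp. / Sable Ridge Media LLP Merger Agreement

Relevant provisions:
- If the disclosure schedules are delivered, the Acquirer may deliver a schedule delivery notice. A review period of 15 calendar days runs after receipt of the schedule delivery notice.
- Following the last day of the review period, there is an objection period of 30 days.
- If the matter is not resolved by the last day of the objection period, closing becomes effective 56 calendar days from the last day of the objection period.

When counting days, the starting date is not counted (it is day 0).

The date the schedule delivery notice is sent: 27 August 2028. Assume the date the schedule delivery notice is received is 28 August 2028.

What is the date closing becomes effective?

7 December 2028

The last day of the review period: 15 calendar days after 28 August 2028 is 12 September 2028.
Adding 30 calendar days to 12 September 2028 gives 12 October 2028, which is the last day of the objection period.
The date closing becomes effective: 12 October 2028 + 56 days = 7 December 2028.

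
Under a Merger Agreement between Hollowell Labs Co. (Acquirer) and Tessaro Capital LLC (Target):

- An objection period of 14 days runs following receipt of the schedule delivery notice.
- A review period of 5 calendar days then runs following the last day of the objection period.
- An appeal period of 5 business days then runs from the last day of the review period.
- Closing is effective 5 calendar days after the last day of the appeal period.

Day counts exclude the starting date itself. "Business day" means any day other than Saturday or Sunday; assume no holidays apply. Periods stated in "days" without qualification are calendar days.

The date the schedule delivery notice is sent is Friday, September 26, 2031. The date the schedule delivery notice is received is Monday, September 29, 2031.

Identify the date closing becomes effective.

October 29, 2031

Adding 14 calendar days to September 29, 2031 gives October 13, 2031, which is the last day of the objection period.
The last day of the review period: October 13, 2031 + 5 days = October 18, 2031.
The last day of the appeal period: 5 business days after Saturday, October 18, 2031, skipping weekends — Oct 20, Oct 21, Oct 22, Oct 23, Oct 24 — lands on Friday, October 24, 2031.
Adding 5 calendar days to October 24, 2031 gives October 29, 2031, which is the date closing becomes effective.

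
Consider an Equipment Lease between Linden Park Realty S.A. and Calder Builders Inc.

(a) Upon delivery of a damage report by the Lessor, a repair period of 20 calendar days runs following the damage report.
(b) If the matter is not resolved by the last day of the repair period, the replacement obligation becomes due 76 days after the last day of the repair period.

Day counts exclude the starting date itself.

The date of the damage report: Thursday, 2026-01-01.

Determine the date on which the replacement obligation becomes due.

2026-04-07

Adding 20 calendar days to 2026-01-01 gives 2026-01-21, which is the last day of the repair period.
Adding 76 calendar days to 2026-01-21 gives 2026-04-07, which is the date on which the replacement obligation becomes due.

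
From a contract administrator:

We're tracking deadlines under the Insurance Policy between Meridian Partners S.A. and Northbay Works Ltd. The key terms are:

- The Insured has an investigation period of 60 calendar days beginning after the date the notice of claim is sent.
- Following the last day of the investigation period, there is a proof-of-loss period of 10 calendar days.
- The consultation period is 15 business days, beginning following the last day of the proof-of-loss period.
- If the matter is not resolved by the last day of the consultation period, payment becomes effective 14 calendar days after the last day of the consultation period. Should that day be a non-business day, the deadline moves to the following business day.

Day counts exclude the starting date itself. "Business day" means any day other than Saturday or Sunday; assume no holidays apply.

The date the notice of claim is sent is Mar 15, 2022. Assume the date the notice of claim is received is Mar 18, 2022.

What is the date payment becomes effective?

The last day of the investigation period: Mar 15, 2022 + 60 days = May 14, 2022.
The last day of the proof-of-loss period: 10 calendar days after May 14, 2022 is May 24, 2022.
From Tuesday, May 24, 2022, 15 business days (May 25, May 26, May 27, May 30, …, Jun 10, Jun 13, Jun 14, skipping weekends) brings us to Tuesday, Jun 14, 2022, which is the last day of the consultation period.
The date payment becomes effective: 14 calendar days after Jun 14, 2022 is Jun 28, 2022. Jun 28, 2022 is a Tuesday, so no roll-forward applies.

Jun 28, 2022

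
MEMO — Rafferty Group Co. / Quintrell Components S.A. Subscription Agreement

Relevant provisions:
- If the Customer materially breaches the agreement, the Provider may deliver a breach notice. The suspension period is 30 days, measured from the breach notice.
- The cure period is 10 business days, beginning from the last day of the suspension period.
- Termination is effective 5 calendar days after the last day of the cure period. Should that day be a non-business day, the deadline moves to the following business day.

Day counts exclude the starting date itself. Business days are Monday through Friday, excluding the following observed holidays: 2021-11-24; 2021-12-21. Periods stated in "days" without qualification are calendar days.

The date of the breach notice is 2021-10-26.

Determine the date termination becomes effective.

The last day of the suspension period: 30 calendar days after 2021-10-26 is 2021-11-25.
The last day of the cure period: 10 business days after Thursday, 2021-11-25, skipping weekends — Nov 26, Nov 29, Nov 30, Dec 1, Dec 2, Dec 3, Dec 6, Dec 7, Dec 8, Dec 9 — lands on Thursday, 2021-12-09.
The date termination becomes effective: 5 calendar days after 2021-12-09 is 2021-12-14. 2021-12-14 is a Tuesday and is not a listed holiday, so no roll-forward applies.

2021-12-14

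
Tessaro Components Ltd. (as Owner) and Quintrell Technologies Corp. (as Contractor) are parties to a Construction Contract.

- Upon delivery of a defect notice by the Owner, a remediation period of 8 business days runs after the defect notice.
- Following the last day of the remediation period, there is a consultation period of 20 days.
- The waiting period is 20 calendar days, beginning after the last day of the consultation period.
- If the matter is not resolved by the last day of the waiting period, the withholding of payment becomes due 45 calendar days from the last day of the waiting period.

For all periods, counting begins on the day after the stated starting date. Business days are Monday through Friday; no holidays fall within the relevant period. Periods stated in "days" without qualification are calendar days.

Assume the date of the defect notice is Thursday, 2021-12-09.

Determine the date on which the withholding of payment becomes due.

2022-03-16

The last day of the remediation period: 8 business days after Thursday, 2021-12-09, skipping weekends — Dec 10, Dec 13, Dec 14, Dec 15, Dec 16, Dec 17, Dec 20, Dec 21 — lands on Tuesday, 2021-12-21.
The last day of the consultation period: 2021-12-21 + 20 days = 2022-01-10.
Adding 20 calendar days to 2022-01-10 gives 2022-01-30, which is the last day of the waiting period.
Adding 45 calendar days to 2022-01-30 gives 2022-03-16, which is the date on which the withholding of payment becomes due.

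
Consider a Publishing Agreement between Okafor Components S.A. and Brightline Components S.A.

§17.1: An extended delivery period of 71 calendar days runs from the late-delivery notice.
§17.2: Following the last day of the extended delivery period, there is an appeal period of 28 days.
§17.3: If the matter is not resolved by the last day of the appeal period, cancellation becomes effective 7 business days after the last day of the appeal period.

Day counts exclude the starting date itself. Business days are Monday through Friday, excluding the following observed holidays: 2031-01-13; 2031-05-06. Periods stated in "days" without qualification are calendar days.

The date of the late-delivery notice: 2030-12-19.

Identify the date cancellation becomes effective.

2031-04-08

The last day of the extended delivery period: 71 calendar days after 2030-12-19 is 2031-02-28.
Adding 28 calendar days to 2031-02-28 gives 2031-03-28, which is the last day of the appeal period.
The date cancellation becomes effective: counting 7 business days from Friday, 2031-03-28 (Mar 31, Apr 1, Apr 2, Apr 3, Apr 4, Apr 7, Apr 8, skipping weekends) reaches Tuesday, 2031-04-08.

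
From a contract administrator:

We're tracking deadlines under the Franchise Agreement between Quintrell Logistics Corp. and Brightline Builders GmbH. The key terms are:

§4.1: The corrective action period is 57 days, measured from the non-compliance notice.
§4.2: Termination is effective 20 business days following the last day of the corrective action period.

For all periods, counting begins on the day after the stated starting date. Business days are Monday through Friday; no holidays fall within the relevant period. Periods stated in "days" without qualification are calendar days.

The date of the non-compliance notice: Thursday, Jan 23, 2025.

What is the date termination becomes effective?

Apr 18, 2025

The last day of the corrective action period: 57 calendar days after Jan 23, 2025 is Mar 21, 2025.
From Friday, Mar 21, 2025, 20 business days (Mar 24, Mar 25, Mar 26, Mar 27, …, Apr 16, Apr 17, Apr 18, skipping weekends) brings us to Friday, Apr 18, 2025, which is the date termination becomes effective.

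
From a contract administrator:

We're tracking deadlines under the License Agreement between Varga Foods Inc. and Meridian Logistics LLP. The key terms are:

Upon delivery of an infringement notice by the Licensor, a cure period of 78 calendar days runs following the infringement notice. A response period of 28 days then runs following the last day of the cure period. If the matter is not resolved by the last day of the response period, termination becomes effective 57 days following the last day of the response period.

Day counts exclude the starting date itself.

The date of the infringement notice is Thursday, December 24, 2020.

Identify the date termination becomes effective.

The last day of the cure period: 78 calendar days after December 24, 2020 is March 12, 2021.
Adding 28 calendar days to March 12, 2021 gives April 9, 2021, which is the last day of the response period.
The date termination becomes effective: 57 calendar days after April 9, 2021 is June 5, 2021.

June 5, 2021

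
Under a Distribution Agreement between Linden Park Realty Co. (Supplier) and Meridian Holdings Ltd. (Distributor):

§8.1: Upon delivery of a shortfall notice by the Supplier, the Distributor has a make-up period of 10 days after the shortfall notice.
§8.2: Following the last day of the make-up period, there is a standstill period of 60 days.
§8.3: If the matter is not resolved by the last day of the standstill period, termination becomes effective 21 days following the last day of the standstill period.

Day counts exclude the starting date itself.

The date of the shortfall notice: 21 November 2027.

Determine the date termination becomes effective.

The last day of the make-up period: 10 calendar days after 21 November 2027 is 1 December 2027.
The last day of the standstill period: 1 December 2027 + 60 days = 30 January 2028.
The date termination becomes effective: 21 calendar days after 30 January 2028 is 20 February 2028.

20 February 2028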